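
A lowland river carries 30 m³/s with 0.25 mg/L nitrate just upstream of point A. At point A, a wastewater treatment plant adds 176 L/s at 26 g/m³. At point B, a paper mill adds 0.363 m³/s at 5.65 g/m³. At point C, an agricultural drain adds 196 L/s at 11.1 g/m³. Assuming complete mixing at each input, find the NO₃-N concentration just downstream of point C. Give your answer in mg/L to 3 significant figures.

176 L/s = 0.176 m³/s.
After input A: C = (30·0.25 + 0.176·26) / 30.18 = 0.4002 mg/L.
After input B: C = (30.18·0.4002 + 0.363·5.65) / 30.54 = 0.4626 mg/L.
196 L/s = 0.196 m³/s.
After input C: C = (30.54·0.4626 + 0.196·11.1) / 30.73 = 0.5304 mg/L.

0.530 mg/L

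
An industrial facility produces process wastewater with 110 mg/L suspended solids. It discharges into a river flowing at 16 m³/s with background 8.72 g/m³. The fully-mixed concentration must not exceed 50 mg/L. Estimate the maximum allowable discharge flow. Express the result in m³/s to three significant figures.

Mass balance at complete mixing: C_std·(Q_w + Q_r) = Q_w·C_e + Q_r·C_b.
Rearranging, Q_w = Q_r·(C_std − C_b)/(C_e − C_std) = 16·(50 − 8.72) / (110 − 50) = 11.01 m³/s.

11.0 m³/s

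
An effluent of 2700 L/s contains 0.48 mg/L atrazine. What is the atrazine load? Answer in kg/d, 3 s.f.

2700 L/s = 2.7 m³/s.
Mass flux = Q·C = 2.7 m³/s × 0.48 g/m³ = 1.296 g/s.
= 1.296 g/s × 86.4 = 112 kg/d.

112 kg/d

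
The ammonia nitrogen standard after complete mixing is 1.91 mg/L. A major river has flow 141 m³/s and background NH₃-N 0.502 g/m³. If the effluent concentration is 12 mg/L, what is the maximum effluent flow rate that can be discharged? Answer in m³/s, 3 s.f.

19.7 m³/s

Mass balance at complete mixing: C_std·(Q_w + Q_r) = Q_w·C_e + Q_r·C_b.
Rearranging, Q_w = Q_r·(C_std − C_b)/(C_e − C_std) = 141·(1.91 − 0.502) / (12 − 1.91) = 19.68 m³/s.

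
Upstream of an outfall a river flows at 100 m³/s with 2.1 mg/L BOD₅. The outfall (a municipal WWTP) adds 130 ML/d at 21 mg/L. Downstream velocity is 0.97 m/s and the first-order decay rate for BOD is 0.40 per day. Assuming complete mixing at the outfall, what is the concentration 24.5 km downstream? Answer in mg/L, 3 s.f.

2.12 mg/L

130 ML/d = 1.505 m³/s.
After complete mixing, C₀ = (1.505·21 + 100·2.1) / 101.5 = 2.38 mg/L.
Travel time t = 2.45e+04 m / 0.97 m/s = 2.526e+04 s = 0.2923 d.
C = 2.38·exp(−0.40·0.2923) = 2.38·0.8896 = 2.117 mg/L.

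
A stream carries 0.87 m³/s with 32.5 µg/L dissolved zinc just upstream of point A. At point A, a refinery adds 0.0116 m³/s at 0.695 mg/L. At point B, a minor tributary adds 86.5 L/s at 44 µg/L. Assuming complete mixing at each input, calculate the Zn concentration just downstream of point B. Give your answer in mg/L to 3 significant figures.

0.0415 mg/L

32.5 µg/L = 0.0325 mg/L.
After input A: C = (0.87·0.0325 + 0.0116·0.695) / 0.8816 = 0.04122 mg/L.
86.5 L/s = 0.0865 m³/s.
44 µg/L = 0.044 mg/L.
After input B: C = (0.8816·0.04122 + 0.0865·0.044) / 0.9681 = 0.04147 mg/L.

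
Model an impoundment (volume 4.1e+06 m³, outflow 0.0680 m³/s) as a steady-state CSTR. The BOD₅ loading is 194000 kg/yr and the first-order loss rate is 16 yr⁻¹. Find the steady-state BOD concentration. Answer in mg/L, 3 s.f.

2.86 mg/L

Outflow Q = 0.0680 m³/s × 3.156e+07 s/yr = 2.146e+06 m³/yr.
Steady-state CSTR mass balance: W = Q·C + k·V·C, so C = W/(Q + kV).
Q + kV = 2.146e+06 + 16·4.1e+06 = 6.775e+07 m³/yr.
C = 194000/6.775e+07 = 0.002864 kg/m³ = 2.864 mg/L.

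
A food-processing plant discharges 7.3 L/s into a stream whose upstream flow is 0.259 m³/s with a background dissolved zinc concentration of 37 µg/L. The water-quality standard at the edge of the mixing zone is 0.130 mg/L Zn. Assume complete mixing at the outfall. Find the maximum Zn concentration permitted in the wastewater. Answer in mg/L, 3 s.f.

3.43 mg/L

7.3 L/s = 0.0073 m³/s.
37 µg/L = 0.037 mg/L.
Mass balance: 0.13·0.2663 = 0.0073·Cₑ + 0.259·0.037.
Cₑ = (0.03462 − 0.009583) / 0.0073 = 3.43 mg/L.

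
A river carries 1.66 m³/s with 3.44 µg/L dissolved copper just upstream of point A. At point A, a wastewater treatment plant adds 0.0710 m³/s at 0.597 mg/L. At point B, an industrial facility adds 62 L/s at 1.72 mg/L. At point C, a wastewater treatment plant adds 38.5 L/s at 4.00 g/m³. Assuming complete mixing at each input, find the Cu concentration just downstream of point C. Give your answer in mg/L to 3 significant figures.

0.169 mg/L

3.44 µg/L = 0.00344 mg/L.
After input A: C = (1.66·0.00344 + 0.071·0.597) / 1.731 = 0.02779 mg/L.
62 L/s = 0.062 m³/s.
After input B: C = (1.731·0.02779 + 0.062·1.72) / 1.793 = 0.0863 mg/L.
38.5 L/s = 0.0385 m³/s.
After input C: C = (1.793·0.0863 + 0.0385·4) / 1.831 = 0.1686 mg/L.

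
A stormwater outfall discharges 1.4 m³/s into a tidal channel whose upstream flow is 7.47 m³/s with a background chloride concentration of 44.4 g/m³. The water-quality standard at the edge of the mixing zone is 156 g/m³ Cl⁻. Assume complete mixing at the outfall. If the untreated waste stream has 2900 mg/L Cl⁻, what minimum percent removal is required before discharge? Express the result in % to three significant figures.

Mass balance: 156·8.87 = 1.4·Cₑ + 7.47·44.4.
Cₑ = (1384 − 331.7) / 1.4 = 751.5 mg/L.
Required removal = 1 − 751.5/2900 = 74.09 %.

74.1 %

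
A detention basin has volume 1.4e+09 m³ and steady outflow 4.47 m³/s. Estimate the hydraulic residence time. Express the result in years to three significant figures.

9.92 yr

Q = 4.47 m³/s × 3.156e+07 s/yr = 1.411e+08 m³/yr.
Hydraulic residence time τ = V/Q = 1.4e+09/1.411e+08 = 9.925 yr.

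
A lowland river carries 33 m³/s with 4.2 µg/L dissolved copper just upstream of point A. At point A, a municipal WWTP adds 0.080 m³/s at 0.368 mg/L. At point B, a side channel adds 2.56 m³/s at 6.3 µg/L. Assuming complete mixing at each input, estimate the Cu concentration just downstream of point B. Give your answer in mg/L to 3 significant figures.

4.2 µg/L = 0.0042 mg/L.
After input A: C = (33·0.0042 + 0.08·0.368) / 33.08 = 0.00508 mg/L.
6.3 µg/L = 0.0063 mg/L.
After input B: C = (33.08·0.00508 + 2.56·0.0063) / 35.64 = 0.005167 mg/L.

0.00517 mg/L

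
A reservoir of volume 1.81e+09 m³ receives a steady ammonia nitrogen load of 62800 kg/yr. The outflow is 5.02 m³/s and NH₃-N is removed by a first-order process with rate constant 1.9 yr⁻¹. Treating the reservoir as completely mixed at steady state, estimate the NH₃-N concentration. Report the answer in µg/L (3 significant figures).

17.5 µg/L

Outflow Q = 5.02 m³/s × 3.156e+07 s/yr = 1.584e+08 m³/yr.
Steady-state CSTR mass balance: W = Q·C + k·V·C, so C = W/(Q + kV).
Q + kV = 1.584e+08 + 1.9·1.81e+09 = 3.597e+09 m³/yr.
C = 62800/3.597e+09 = 1.746e-05 kg/m³ = 0.01746 mg/L = 17.46 µg/L.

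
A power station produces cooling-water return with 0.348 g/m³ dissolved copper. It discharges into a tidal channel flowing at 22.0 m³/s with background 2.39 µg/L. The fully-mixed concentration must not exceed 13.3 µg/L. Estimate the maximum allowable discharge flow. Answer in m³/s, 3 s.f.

0.717 m³/s

2.39 µg/L = 0.00239 mg/L.
13.3 µg/L = 0.0133 mg/L.
Mass balance at complete mixing: C_std·(Q_w + Q_r) = Q_w·C_e + Q_r·C_b.
Rearranging, Q_w = Q_r·(C_std − C_b)/(C_e − C_std) = 22.0·(0.0133 − 0.00239) / (0.348 − 0.0133) = 0.7171 m³/s.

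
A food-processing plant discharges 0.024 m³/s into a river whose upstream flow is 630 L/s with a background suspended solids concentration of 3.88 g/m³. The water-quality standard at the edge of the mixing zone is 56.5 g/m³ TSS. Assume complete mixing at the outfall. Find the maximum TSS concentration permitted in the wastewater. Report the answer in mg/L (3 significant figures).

1440 mg/L

630 L/s = 0.63 m³/s.
Mass balance: 56.5·0.654 = 0.024·Cₑ + 0.63·3.88.
Cₑ = (36.95 − 2.444) / 0.024 = 1438 mg/L.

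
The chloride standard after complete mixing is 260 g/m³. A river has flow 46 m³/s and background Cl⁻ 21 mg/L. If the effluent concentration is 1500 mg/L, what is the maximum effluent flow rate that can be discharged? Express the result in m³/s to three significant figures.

8.87 m³/s

Mass balance at complete mixing: C_std·(Q_w + Q_r) = Q_w·C_e + Q_r·C_b.
Rearranging, Q_w = Q_r·(C_std − C_b)/(C_e − C_std) = 46·(260 − 21) / (1500 − 260) = 8.866 m³/s.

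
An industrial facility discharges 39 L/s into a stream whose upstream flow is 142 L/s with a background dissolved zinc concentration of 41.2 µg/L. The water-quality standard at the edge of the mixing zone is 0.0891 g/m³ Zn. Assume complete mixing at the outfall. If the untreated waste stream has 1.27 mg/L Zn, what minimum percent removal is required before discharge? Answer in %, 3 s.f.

79.3 %

39 L/s = 0.039 m³/s.
142 L/s = 0.142 m³/s.
41.2 µg/L = 0.0412 mg/L.
Mass balance: 0.0891·0.181 = 0.039·Cₑ + 0.142·0.0412.
Cₑ = (0.01613 − 0.00585) / 0.039 = 0.2635 mg/L.
Required removal = 1 − 0.2635/1.27 = 79.25 %.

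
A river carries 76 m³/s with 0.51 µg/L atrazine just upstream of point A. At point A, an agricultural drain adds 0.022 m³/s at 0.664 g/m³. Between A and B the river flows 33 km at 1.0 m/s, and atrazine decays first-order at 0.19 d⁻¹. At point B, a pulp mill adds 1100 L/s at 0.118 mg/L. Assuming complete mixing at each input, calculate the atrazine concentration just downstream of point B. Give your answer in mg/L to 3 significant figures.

0.51 µg/L = 0.00051 mg/L.
After input A: C = (76·0.00051 + 0.022·0.664) / 76.02 = 0.000702 mg/L.
Over the 33 km reach to input B (t = 3.3e+04 s = 0.3819 d), decay gives C = 0.000702·exp(−0.19·0.3819) = 0.0006529 mg/L.
1100 L/s = 1.1 m³/s.
After input B: C = (76.02·0.0006529 + 1.1·0.118) / 77.12 = 0.002327 mg/L.

0.00233 mg/L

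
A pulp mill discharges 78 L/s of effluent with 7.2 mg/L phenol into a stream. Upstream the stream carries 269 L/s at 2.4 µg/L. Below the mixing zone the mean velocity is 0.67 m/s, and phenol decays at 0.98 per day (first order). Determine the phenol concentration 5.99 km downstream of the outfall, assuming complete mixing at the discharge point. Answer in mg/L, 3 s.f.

78 L/s = 0.078 m³/s.
269 L/s = 0.269 m³/s.
2.4 µg/L = 0.0024 mg/L.
After complete mixing, C₀ = (0.078·7.2 + 0.269·0.0024) / 0.347 = 1.62 mg/L.
Travel time t = 5990 m / 0.67 m/s = 8940 s = 0.1035 d.
C = 1.62·exp(−0.98·0.1035) = 1.62·0.9036 = 1.464 mg/L.

1.46 mg/L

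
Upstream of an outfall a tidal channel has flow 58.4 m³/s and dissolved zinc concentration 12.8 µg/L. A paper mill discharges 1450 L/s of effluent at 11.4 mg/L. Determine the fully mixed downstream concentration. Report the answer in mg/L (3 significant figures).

1450 L/s = 1.45 m³/s.
12.8 µg/L = 0.0128 mg/L.
Flow-weighted mixing gives C = (1.45·11.4 + 58.4·0.0128) / (1.45 + 58.4) = 17.28/59.85 = 0.2887 mg/L.

0.289 mg/L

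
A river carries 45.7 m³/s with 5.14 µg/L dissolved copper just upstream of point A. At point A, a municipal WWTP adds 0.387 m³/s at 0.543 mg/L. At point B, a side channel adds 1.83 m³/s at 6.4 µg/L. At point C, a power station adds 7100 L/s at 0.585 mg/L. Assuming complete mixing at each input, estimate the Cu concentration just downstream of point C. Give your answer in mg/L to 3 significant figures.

0.0838 mg/L

5.14 µg/L = 0.00514 mg/L.
After input A: C = (45.7·0.00514 + 0.387·0.543) / 46.09 = 0.009656 mg/L.
6.4 µg/L = 0.0064 mg/L.
After input B: C = (46.09·0.009656 + 1.83·0.0064) / 47.92 = 0.009532 mg/L.
7100 L/s = 7.1 m³/s.
After input C: C = (47.92·0.009532 + 7.1·0.585) / 55.02 = 0.0838 mg/L.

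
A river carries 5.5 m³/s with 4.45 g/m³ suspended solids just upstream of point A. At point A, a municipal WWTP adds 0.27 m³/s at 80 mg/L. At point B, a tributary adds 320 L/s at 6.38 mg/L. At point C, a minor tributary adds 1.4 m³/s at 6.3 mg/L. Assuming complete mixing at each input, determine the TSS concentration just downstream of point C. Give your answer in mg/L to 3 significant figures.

7.60 mg/L

After input A: C = (5.5·4.45 + 0.27·80) / 5.77 = 7.985 mg/L.
320 L/s = 0.32 m³/s.
After input B: C = (5.77·7.985 + 0.32·6.38) / 6.09 = 7.901 mg/L.
After input C: C = (6.09·7.901 + 1.4·6.3) / 7.49 = 7.602 mg/L.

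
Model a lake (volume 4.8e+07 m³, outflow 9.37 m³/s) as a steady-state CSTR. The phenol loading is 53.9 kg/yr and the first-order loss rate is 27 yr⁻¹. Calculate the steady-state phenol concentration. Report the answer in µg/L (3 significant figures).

Outflow Q = 9.37 m³/s × 3.156e+07 s/yr = 2.957e+08 m³/yr.
Steady-state CSTR mass balance: W = Q·C + k·V·C, so C = W/(Q + kV).
Q + kV = 2.957e+08 + 27·4.8e+07 = 1.592e+09 m³/yr.
C = 53.9/1.592e+09 = 3.386e-08 kg/m³ = 3.386e-05 mg/L = 0.03386 µg/L.

0.0339 µg/L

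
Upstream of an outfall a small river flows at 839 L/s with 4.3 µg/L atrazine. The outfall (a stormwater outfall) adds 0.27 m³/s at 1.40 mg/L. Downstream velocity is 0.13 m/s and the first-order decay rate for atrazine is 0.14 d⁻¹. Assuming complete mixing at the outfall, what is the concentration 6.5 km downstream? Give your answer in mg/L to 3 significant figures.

0.317 mg/L

839 L/s = 0.839 m³/s.
4.3 µg/L = 0.0043 mg/L.
After complete mixing, C₀ = (0.27·1.4 + 0.839·0.0043) / 1.109 = 0.3441 mg/L.
Travel time t = 6500 m / 0.13 m/s = 5e+04 s = 0.5787 d.
C = 0.3441·exp(−0.14·0.5787) = 0.3441·0.9222 = 0.3173 mg/L.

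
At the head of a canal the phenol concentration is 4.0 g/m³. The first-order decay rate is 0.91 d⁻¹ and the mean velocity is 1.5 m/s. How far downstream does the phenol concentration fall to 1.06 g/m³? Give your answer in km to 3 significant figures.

189 km

From C = C₀·e^(−kt), t = ln(C₀/C)/k = ln(4.0/1.06)/0.91 = 1.328/0.91 = 1.459 d.
Distance = v·t = 1.5 m/s × 1.261e+05 s = 1.891e+05 m = 189.1 km.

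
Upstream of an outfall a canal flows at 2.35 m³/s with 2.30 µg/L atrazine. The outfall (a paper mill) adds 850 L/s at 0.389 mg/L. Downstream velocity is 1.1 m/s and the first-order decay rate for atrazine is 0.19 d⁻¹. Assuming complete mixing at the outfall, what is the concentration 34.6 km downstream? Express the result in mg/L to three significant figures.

0.0980 mg/L

850 L/s = 0.85 m³/s.
2.30 µg/L = 0.0023 mg/L.
After complete mixing, C₀ = (0.85·0.389 + 2.35·0.0023) / 3.2 = 0.105 mg/L.
Travel time t = 3.46e+04 m / 1.1 m/s = 3.145e+04 s = 0.3641 d.
C = 0.105·exp(−0.19·0.3641) = 0.105·0.9332 = 0.098 mg/L.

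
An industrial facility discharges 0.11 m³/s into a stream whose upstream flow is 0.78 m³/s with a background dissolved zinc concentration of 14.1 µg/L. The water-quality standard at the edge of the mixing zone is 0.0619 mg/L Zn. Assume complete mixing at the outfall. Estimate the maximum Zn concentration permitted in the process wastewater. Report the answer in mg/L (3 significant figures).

0.401 mg/L

14.1 µg/L = 0.0141 mg/L.
Mass balance: 0.0619·0.89 = 0.11·Cₑ + 0.78·0.0141.
Cₑ = (0.05509 − 0.011) / 0.11 = 0.4008 mg/L.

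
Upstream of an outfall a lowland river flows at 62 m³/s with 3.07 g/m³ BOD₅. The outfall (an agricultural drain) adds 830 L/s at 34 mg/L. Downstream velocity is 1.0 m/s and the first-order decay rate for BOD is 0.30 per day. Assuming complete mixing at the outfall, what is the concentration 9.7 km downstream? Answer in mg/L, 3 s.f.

830 L/s = 0.83 m³/s.
After complete mixing, C₀ = (0.83·34 + 62·3.07) / 62.83 = 3.479 mg/L.
Travel time t = 9700 m / 1.0 m/s = 9700 s = 0.1123 d.
C = 3.479·exp(−0.30·0.1123) = 3.479·0.9669 = 3.363 mg/L.

3.36 mg/L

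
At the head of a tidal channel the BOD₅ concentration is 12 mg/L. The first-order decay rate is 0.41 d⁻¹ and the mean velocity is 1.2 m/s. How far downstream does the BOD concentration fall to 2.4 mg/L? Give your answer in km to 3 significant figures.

From C = C₀·e^(−kt), t = ln(C₀/C)/k = ln(12/2.4)/0.41 = 1.609/0.41 = 3.925 d.
Distance = v·t = 1.2 m/s × 3.392e+05 s = 4.07e+05 m = 407 km.

407 km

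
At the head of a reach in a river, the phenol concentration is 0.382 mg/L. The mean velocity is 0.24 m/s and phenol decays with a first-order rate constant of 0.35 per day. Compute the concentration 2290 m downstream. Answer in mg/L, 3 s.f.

0.368 mg/L

Travel time t = 2290 m / 0.24 m/s = 2290/0.24 = 9542 s = 0.1104 d.
First-order decay: C = 0.382·exp(−0.35·0.1104) = 0.382·0.9621 = 0.3675 mg/L.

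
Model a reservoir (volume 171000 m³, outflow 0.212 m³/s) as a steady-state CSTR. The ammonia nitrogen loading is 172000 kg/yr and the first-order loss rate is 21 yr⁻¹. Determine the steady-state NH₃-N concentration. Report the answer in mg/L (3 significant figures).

Outflow Q = 0.212 m³/s × 3.156e+07 s/yr = 6.69e+06 m³/yr.
Steady-state CSTR mass balance: W = Q·C + k·V·C, so C = W/(Q + kV).
Q + kV = 6.69e+06 + 21·171000 = 1.028e+07 m³/yr.
C = 172000/1.028e+07 = 0.01673 kg/m³ = 16.73 mg/L.

16.7 mg/L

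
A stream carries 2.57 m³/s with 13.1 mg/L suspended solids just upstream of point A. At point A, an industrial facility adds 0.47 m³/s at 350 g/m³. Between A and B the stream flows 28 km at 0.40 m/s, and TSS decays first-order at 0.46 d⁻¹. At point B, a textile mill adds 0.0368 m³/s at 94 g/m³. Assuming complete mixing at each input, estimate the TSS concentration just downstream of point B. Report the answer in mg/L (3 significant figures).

45.5 mg/L

After input A: C = (2.57·13.1 + 0.47·350) / 3.04 = 65.19 mg/L.
Over the 28 km reach to input B (t = 7e+04 s = 0.8102 d), decay gives C = 65.19·exp(−0.46·0.8102) = 44.91 mg/L.
After input B: C = (3.04·44.91 + 0.0368·94) / 3.077 = 45.49 mg/L.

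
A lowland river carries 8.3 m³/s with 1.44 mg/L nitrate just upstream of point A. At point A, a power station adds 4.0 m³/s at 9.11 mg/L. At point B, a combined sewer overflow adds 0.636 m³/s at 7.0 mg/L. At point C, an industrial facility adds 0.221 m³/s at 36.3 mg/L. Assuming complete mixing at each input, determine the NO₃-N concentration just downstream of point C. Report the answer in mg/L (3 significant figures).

4.63 mg/L

After input A: C = (8.3·1.44 + 4·9.11) / 12.3 = 3.934 mg/L.
After input B: C = (12.3·3.934 + 0.636·7) / 12.94 = 4.085 mg/L.
After input C: C = (12.94·4.085 + 0.221·36.3) / 13.16 = 4.626 mg/L.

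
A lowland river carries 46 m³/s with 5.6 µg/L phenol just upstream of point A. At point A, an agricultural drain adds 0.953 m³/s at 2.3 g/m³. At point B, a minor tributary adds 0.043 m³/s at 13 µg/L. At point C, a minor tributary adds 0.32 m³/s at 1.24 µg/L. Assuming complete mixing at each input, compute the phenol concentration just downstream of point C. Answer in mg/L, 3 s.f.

5.6 µg/L = 0.0056 mg/L.
After input A: C = (46·0.0056 + 0.953·2.3) / 46.95 = 0.05217 mg/L.
13 µg/L = 0.013 mg/L.
After input B: C = (46.95·0.05217 + 0.043·0.013) / 47 = 0.05213 mg/L.
1.24 µg/L = 0.00124 mg/L.
After input C: C = (47·0.05213 + 0.32·0.00124) / 47.32 = 0.05179 mg/L.

0.0518 mg/L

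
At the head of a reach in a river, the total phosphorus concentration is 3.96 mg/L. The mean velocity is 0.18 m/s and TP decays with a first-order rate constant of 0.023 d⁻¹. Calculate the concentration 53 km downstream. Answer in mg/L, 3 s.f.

Travel time t = 53 km / 0.18 m/s = 5.3e+04/0.18 = 2.944e+05 s = 3.408 d.
First-order decay: C = 3.96·exp(−0.023·3.408) = 3.96·0.9246 = 3.661 mg/L.

3.66 mg/L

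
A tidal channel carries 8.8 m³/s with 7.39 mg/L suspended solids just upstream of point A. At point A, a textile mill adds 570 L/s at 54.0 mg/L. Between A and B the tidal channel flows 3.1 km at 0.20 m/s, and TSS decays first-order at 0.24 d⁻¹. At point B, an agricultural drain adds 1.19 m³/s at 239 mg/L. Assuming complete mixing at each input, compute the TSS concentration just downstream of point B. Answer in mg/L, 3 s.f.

35.6 mg/L

570 L/s = 0.57 m³/s.
After input A: C = (8.8·7.39 + 0.57·54) / 9.37 = 10.23 mg/L.
Over the 3.1 km reach to input B (t = 1.55e+04 s = 0.1794 d), decay gives C = 10.23·exp(−0.24·0.1794) = 9.794 mg/L.
After input B: C = (9.37·9.794 + 1.19·239) / 10.56 = 35.62 mg/L.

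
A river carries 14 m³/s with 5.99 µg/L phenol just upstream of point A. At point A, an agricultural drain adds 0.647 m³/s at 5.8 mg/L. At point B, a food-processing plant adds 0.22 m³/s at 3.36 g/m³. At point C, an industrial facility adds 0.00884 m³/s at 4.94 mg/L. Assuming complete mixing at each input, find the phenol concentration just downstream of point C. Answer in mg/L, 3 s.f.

5.99 µg/L = 0.00599 mg/L.
After input A: C = (14·0.00599 + 0.647·5.8) / 14.65 = 0.2619 mg/L.
After input B: C = (14.65·0.2619 + 0.22·3.36) / 14.87 = 0.3078 mg/L.
After input C: C = (14.87·0.3078 + 0.00884·4.94) / 14.88 = 0.3105 mg/L.

0.311 mg/L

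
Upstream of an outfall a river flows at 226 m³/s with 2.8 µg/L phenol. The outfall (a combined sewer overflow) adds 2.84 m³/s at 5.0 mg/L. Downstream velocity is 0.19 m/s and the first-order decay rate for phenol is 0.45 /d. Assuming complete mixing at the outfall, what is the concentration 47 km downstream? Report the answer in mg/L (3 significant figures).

0.0179 mg/L

2.8 µg/L = 0.0028 mg/L.
After complete mixing, C₀ = (2.84·5 + 226·0.0028) / 228.8 = 0.06482 mg/L.
Travel time t = 4.7e+04 m / 0.19 m/s = 2.474e+05 s = 2.863 d.
C = 0.06482·exp(−0.45·2.863) = 0.06482·0.2757 = 0.01787 mg/L.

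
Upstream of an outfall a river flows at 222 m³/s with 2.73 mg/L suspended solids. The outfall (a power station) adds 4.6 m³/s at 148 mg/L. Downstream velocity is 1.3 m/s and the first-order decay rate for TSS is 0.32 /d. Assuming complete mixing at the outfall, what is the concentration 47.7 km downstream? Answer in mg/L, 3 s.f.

After complete mixing, C₀ = (4.6·148 + 222·2.73) / 226.6 = 5.679 mg/L.
Travel time t = 4.77e+04 m / 1.3 m/s = 3.669e+04 s = 0.4247 d.
C = 5.679·exp(−0.32·0.4247) = 5.679·0.8729 = 4.957 mg/L.

4.96 mg/L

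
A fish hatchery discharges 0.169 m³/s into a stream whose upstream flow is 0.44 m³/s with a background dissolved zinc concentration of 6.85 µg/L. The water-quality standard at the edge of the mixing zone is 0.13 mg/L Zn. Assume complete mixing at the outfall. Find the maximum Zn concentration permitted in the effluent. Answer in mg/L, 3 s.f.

0.451 mg/L

6.85 µg/L = 0.00685 mg/L.
Mass balance: 0.13·0.609 = 0.169·Cₑ + 0.44·0.00685.
Cₑ = (0.07917 − 0.003014) / 0.169 = 0.4506 mg/L.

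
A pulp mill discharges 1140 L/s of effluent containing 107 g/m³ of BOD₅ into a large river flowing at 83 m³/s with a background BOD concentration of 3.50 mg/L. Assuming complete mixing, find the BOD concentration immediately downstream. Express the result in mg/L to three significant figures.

1140 L/s = 1.14 m³/s.
Conservation of mass across the mixing zone: C = (1.14·107 + 83·3.5) / (1.14 + 83) = 412.5/84.14 = 4.902 mg/L.

4.90 mg/L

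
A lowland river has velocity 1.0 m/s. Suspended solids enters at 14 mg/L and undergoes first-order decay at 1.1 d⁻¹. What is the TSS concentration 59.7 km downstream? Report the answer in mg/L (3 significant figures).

Travel time t = 59.7 km / 1.0 m/s = 5.97e+04/1.0 = 5.97e+04 s = 0.691 d.
First-order decay: C = 14·exp(−1.1·0.691) = 14·0.4676 = 6.547 mg/L.

6.55 mg/L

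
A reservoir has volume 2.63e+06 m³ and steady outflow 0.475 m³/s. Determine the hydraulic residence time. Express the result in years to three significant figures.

Q = 0.475 m³/s × 3.156e+07 s/yr = 1.499e+07 m³/yr.
Hydraulic residence time τ = V/Q = 2.63e+06/1.499e+07 = 0.1755 yr.

0.175 yr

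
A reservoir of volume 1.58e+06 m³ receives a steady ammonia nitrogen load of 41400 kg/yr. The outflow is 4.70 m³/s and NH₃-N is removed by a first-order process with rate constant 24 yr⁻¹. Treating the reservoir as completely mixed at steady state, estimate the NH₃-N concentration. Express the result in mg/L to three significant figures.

0.222 mg/L

Outflow Q = 4.70 m³/s × 3.156e+07 s/yr = 1.483e+08 m³/yr.
Steady-state CSTR mass balance: W = Q·C + k·V·C, so C = W/(Q + kV).
Q + kV = 1.483e+08 + 24·1.58e+06 = 1.862e+08 m³/yr.
C = 41400/1.862e+08 = 0.0002223 kg/m³ = 0.2223 mg/L.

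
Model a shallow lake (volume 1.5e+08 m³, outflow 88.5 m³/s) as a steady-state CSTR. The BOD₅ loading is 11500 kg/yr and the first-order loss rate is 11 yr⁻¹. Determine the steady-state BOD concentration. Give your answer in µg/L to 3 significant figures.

2.59 µg/L

Outflow Q = 88.5 m³/s × 3.156e+07 s/yr = 2.793e+09 m³/yr.
Steady-state CSTR mass balance: W = Q·C + k·V·C, so C = W/(Q + kV).
Q + kV = 2.793e+09 + 11·1.5e+08 = 4.443e+09 m³/yr.
C = 11500/4.443e+09 = 2.588e-06 kg/m³ = 0.002588 mg/L = 2.588 µg/L.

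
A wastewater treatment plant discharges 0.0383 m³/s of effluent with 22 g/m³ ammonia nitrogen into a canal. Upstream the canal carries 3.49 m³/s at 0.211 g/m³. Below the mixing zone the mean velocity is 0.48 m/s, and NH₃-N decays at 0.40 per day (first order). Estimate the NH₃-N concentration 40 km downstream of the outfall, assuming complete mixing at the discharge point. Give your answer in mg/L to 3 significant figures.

0.304 mg/L

After complete mixing, C₀ = (0.0383·22 + 3.49·0.211) / 3.528 = 0.4475 mg/L.
Travel time t = 4e+04 m / 0.48 m/s = 8.333e+04 s = 0.9645 d.
C = 0.4475·exp(−0.40·0.9645) = 0.4475·0.6799 = 0.3043 mg/L.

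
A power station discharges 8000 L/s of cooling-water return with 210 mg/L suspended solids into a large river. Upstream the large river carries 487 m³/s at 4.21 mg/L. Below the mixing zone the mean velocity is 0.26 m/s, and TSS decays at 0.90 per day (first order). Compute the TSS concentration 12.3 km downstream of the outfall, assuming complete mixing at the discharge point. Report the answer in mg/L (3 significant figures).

4.60 mg/L

8000 L/s = 8 m³/s.
After complete mixing, C₀ = (8·210 + 487·4.21) / 495 = 7.536 mg/L.
Travel time t = 1.23e+04 m / 0.26 m/s = 4.731e+04 s = 0.5475 d.
C = 7.536·exp(−0.90·0.5475) = 7.536·0.6109 = 4.604 mg/L.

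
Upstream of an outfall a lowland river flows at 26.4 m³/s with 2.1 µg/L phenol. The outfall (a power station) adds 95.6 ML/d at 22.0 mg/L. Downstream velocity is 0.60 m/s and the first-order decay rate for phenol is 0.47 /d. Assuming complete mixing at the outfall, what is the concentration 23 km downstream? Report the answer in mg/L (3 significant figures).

0.720 mg/L

95.6 ML/d = 1.106 m³/s.
2.1 µg/L = 0.0021 mg/L.
After complete mixing, C₀ = (1.106·22 + 26.4·0.0021) / 27.51 = 0.887 mg/L.
Travel time t = 2.3e+04 m / 0.60 m/s = 3.833e+04 s = 0.4437 d.
C = 0.887·exp(−0.47·0.4437) = 0.887·0.8118 = 0.72 mg/L.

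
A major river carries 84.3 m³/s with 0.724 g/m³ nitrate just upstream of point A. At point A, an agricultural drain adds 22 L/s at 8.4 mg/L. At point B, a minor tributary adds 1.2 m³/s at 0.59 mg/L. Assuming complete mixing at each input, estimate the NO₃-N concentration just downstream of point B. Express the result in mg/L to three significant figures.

22 L/s = 0.022 m³/s.
After input A: C = (84.3·0.724 + 0.022·8.4) / 84.32 = 0.726 mg/L.
After input B: C = (84.32·0.726 + 1.2·0.59) / 85.52 = 0.7241 mg/L.

0.724 mg/L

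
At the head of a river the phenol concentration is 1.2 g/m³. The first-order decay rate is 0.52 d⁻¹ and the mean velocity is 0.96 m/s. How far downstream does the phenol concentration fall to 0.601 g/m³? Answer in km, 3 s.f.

From C = C₀·e^(−kt), t = ln(C₀/C)/k = ln(1.2/0.601)/0.52 = 0.6915/0.52 = 1.33 d.
Distance = v·t = 0.96 m/s × 1.149e+05 s = 1.103e+05 m = 110.3 km.

110 km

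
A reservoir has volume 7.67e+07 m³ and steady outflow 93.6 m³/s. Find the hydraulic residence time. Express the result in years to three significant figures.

Q = 93.6 m³/s × 3.156e+07 s/yr = 2.954e+09 m³/yr.
Hydraulic residence time τ = V/Q = 7.67e+07/2.954e+09 = 0.02597 yr.

0.0260 yr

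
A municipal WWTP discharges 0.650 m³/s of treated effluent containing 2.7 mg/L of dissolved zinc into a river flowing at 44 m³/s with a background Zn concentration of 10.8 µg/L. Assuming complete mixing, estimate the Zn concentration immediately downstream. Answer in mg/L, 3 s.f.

10.8 µg/L = 0.0108 mg/L.
Conservation of mass across the mixing zone: C = (0.65·2.7 + 44·0.0108) / (0.65 + 44) = 2.23/44.65 = 0.04995 mg/L.

0.0499 mg/L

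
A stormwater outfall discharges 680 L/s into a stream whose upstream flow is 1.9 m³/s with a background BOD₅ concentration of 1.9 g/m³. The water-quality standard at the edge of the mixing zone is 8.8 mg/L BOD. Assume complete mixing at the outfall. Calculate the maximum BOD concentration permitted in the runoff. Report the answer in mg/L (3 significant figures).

680 L/s = 0.68 m³/s.
Mass balance: 8.8·2.58 = 0.68·Cₑ + 1.9·1.9.
Cₑ = (22.7 − 3.61) / 0.68 = 28.08 mg/L.

28.1 mg/L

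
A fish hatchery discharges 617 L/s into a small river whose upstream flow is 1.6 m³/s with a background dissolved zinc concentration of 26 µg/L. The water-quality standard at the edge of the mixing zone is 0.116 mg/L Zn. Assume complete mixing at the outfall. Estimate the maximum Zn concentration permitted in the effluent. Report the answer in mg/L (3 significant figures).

0.349 mg/L

617 L/s = 0.617 m³/s.
26 µg/L = 0.026 mg/L.
Mass balance: 0.116·2.217 = 0.617·Cₑ + 1.6·0.026.
Cₑ = (0.2572 − 0.0416) / 0.617 = 0.3494 mg/L.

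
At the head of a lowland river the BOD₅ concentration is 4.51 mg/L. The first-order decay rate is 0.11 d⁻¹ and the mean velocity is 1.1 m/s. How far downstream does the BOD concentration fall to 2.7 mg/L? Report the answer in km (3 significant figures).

443 km

From C = C₀·e^(−kt), t = ln(C₀/C)/k = ln(4.51/2.7)/0.11 = 0.513/0.11 = 4.664 d.
Distance = v·t = 1.1 m/s × 4.03e+05 s = 4.433e+05 m = 443.3 km.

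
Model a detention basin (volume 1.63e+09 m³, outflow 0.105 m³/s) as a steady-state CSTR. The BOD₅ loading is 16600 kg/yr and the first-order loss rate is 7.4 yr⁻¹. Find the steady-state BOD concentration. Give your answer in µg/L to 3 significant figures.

Outflow Q = 0.105 m³/s × 3.156e+07 s/yr = 3.314e+06 m³/yr.
Steady-state CSTR mass balance: W = Q·C + k·V·C, so C = W/(Q + kV).
Q + kV = 3.314e+06 + 7.4·1.63e+09 = 1.207e+10 m³/yr.
C = 16600/1.207e+10 = 1.376e-06 kg/m³ = 0.001376 mg/L = 1.376 µg/L.

1.38 µg/L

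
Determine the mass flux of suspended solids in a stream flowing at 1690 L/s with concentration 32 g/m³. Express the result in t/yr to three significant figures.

1710 t/yr

1690 L/s = 1.69 m³/s.
Mass flux = Q·C = 1.69 m³/s × 32 g/m³ = 54.08 g/s.
= 54.08 g/s × 31.56 = 1707 t/yr.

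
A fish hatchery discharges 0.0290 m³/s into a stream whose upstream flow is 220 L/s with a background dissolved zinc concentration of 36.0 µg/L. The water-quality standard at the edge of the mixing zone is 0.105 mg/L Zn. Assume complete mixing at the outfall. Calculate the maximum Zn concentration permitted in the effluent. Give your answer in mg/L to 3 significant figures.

220 L/s = 0.22 m³/s.
36.0 µg/L = 0.036 mg/L.
Mass balance: 0.105·0.249 = 0.029·Cₑ + 0.22·0.036.
Cₑ = (0.02614 − 0.00792) / 0.029 = 0.6284 mg/L.

0.628 mg/L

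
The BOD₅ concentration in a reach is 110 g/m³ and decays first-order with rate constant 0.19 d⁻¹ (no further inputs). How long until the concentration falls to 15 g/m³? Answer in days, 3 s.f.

t = ln(C₀/C)/k = ln(110/15)/0.19 = 1.992/0.19 = 10.49 d.

10.5 d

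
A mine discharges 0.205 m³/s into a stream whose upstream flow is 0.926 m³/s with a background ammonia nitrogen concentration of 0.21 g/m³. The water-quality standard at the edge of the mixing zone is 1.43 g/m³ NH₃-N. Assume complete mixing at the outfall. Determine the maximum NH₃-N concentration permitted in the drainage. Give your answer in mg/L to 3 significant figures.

6.94 mg/L

Mass balance: 1.43·1.131 = 0.205·Cₑ + 0.926·0.21.
Cₑ = (1.617 − 0.1945) / 0.205 = 6.941 mg/L.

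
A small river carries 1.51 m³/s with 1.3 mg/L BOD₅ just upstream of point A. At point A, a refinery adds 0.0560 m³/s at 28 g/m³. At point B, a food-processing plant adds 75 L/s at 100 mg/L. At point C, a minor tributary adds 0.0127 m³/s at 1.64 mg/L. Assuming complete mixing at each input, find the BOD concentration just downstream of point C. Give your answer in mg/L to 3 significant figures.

After input A: C = (1.51·1.3 + 0.056·28) / 1.566 = 2.255 mg/L.
75 L/s = 0.075 m³/s.
After input B: C = (1.566·2.255 + 0.075·100) / 1.641 = 6.722 mg/L.
After input C: C = (1.641·6.722 + 0.0127·1.64) / 1.654 = 6.683 mg/L.

6.68 mg/L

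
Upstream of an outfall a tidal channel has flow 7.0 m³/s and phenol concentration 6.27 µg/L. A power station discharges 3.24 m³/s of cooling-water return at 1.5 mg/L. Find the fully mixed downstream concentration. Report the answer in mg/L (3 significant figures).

6.27 µg/L = 0.00627 mg/L.
Flow-weighted mixing gives C = (3.24·1.5 + 7·0.00627) / (3.24 + 7) = 4.904/10.24 = 0.4789 mg/L.

0.479 mg/L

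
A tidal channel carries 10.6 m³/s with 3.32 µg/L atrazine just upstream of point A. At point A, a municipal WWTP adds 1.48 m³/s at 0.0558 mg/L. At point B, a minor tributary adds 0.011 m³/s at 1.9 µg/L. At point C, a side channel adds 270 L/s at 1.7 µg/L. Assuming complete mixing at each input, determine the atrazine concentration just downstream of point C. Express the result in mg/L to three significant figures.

0.00957 mg/L

3.32 µg/L = 0.00332 mg/L.
After input A: C = (10.6·0.00332 + 1.48·0.0558) / 12.08 = 0.00975 mg/L.
1.9 µg/L = 0.0019 mg/L.
After input B: C = (12.08·0.00975 + 0.011·0.0019) / 12.09 = 0.009743 mg/L.
270 L/s = 0.27 m³/s.
1.7 µg/L = 0.0017 mg/L.
After input C: C = (12.09·0.009743 + 0.27·0.0017) / 12.36 = 0.009567 mg/L.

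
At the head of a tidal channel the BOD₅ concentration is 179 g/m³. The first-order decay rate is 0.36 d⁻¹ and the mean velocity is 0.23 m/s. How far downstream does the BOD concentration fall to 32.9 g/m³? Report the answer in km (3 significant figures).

93.5 km

From C = C₀·e^(−kt), t = ln(C₀/C)/k = ln(179/32.9)/0.36 = 1.694/0.36 = 4.705 d.
Distance = v·t = 0.23 m/s × 4.065e+05 s = 9.35e+04 m = 93.5 km.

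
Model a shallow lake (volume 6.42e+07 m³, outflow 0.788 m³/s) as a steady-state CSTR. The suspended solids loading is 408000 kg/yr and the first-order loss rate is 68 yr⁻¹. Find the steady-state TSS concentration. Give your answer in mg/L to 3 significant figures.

Outflow Q = 0.788 m³/s × 3.156e+07 s/yr = 2.487e+07 m³/yr.
Steady-state CSTR mass balance: W = Q·C + k·V·C, so C = W/(Q + kV).
Q + kV = 2.487e+07 + 68·6.42e+07 = 4.39e+09 m³/yr.
C = 408000/4.39e+09 = 9.293e-05 kg/m³ = 0.09293 mg/L.

0.0929 mg/L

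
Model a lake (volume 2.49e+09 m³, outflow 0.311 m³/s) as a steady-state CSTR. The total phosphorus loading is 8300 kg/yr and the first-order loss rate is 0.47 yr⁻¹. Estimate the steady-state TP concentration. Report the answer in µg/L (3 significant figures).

7.03 µg/L

Outflow Q = 0.311 m³/s × 3.156e+07 s/yr = 9.814e+06 m³/yr.
Steady-state CSTR mass balance: W = Q·C + k·V·C, so C = W/(Q + kV).
Q + kV = 9.814e+06 + 0.47·2.49e+09 = 1.18e+09 m³/yr.
C = 8300/1.18e+09 = 7.033e-06 kg/m³ = 0.007033 mg/L = 7.033 µg/L.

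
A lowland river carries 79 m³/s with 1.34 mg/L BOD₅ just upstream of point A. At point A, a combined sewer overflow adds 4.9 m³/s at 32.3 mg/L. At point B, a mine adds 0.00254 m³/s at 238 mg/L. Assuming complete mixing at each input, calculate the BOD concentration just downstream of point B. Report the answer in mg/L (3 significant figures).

3.16 mg/L

After input A: C = (79·1.34 + 4.9·32.3) / 83.9 = 3.148 mg/L.
After input B: C = (83.9·3.148 + 0.00254·238) / 83.9 = 3.155 mg/L.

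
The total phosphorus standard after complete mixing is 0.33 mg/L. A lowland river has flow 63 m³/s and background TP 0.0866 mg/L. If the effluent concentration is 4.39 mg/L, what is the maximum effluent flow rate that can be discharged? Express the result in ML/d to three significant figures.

326 ML/d

Mass balance at complete mixing: C_std·(Q_w + Q_r) = Q_w·C_e + Q_r·C_b.
Rearranging, Q_w = Q_r·(C_std − C_b)/(C_e − C_std) = 63·(0.33 − 0.0866) / (4.39 − 0.33) = 3.777 m³/s.
= 326.3 ML/d.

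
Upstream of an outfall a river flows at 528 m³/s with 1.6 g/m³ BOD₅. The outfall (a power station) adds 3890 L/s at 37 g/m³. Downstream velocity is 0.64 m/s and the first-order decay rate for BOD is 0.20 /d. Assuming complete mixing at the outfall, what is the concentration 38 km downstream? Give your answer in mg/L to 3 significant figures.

1.62 mg/L

3890 L/s = 3.89 m³/s.
After complete mixing, C₀ = (3.89·37 + 528·1.6) / 531.9 = 1.859 mg/L.
Travel time t = 3.8e+04 m / 0.64 m/s = 5.938e+04 s = 0.6872 d.
C = 1.859·exp(−0.20·0.6872) = 1.859·0.8716 = 1.62 mg/L.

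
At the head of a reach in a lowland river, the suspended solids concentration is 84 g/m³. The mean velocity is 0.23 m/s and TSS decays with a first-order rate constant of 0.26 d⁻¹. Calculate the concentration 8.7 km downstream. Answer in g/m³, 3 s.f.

75.0 g/m³

Travel time t = 8.7 km / 0.23 m/s = 8700/0.23 = 3.783e+04 s = 0.4378 d.
First-order decay: C = 84·exp(−0.26·0.4378) = 84·0.8924 = 74.96 g/m³.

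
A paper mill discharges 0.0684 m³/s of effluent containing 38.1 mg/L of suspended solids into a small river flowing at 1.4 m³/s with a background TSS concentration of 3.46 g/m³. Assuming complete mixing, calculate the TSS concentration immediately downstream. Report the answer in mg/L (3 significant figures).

5.07 mg/L

By mass balance at complete mixing, C = (0.0684·38.1 + 1.4·3.46) / (0.0684 + 1.4) = 7.45/1.468 = 5.074 mg/L.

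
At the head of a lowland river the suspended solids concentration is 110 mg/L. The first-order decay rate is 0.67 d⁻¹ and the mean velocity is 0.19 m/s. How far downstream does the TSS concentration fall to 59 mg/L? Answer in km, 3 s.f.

15.3 km

From C = C₀·e^(−kt), t = ln(C₀/C)/k = ln(110/59)/0.67 = 0.6229/0.67 = 0.9298 d.
Distance = v·t = 0.19 m/s × 8.033e+04 s = 1.526e+04 m = 15.26 km.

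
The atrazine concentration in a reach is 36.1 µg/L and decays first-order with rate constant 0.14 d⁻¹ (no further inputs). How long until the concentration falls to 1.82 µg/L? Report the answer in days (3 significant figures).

21.3 d

t = ln(C₀/C)/k = ln(36.1/1.82)/0.14 = 2.987/0.14 = 21.34 d.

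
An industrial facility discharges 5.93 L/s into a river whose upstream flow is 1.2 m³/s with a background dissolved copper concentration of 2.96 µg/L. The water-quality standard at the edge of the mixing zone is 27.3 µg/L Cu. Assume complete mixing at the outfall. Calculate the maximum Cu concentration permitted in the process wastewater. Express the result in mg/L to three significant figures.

4.95 mg/L

5.93 L/s = 0.00593 m³/s.
2.96 µg/L = 0.00296 mg/L.
27.3 µg/L = 0.0273 mg/L.
Mass balance: 0.0273·1.206 = 0.00593·Cₑ + 1.2·0.00296.
Cₑ = (0.03292 − 0.003552) / 0.00593 = 4.953 mg/L.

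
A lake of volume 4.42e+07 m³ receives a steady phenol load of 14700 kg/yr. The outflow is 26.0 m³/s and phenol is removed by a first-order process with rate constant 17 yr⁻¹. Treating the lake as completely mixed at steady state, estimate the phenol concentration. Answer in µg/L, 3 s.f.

9.35 µg/L

Outflow Q = 26.0 m³/s × 3.156e+07 s/yr = 8.205e+08 m³/yr.
Steady-state CSTR mass balance: W = Q·C + k·V·C, so C = W/(Q + kV).
Q + kV = 8.205e+08 + 17·4.42e+07 = 1.572e+09 m³/yr.
C = 14700/1.572e+09 = 9.352e-06 kg/m³ = 0.009352 mg/L = 9.352 µg/L.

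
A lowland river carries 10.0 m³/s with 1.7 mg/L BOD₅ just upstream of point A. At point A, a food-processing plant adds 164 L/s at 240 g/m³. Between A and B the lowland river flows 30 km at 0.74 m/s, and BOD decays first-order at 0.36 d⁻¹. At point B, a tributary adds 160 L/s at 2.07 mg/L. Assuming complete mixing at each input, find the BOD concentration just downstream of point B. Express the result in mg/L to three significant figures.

4.64 mg/L

164 L/s = 0.164 m³/s.
After input A: C = (10·1.7 + 0.164·240) / 10.16 = 5.545 mg/L.
Over the 30 km reach to input B (t = 4.054e+04 s = 0.4692 d), decay gives C = 5.545·exp(−0.36·0.4692) = 4.683 mg/L.
160 L/s = 0.16 m³/s.
After input B: C = (10.16·4.683 + 0.16·2.07) / 10.32 = 4.643 mg/L.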